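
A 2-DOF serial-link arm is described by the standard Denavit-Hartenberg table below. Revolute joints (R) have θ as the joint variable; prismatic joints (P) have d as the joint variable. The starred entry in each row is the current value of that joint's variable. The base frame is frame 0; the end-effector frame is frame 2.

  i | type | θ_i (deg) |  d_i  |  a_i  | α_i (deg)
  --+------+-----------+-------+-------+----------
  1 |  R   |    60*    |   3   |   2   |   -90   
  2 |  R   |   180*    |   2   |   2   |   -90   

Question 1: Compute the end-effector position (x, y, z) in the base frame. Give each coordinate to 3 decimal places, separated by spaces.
-1.732 1.000 3.000

after link 1: o_1 = (1.0000, 1.7321, 3.0000)
after link 2: o_2 = (-1.7321, 1.0000, 3.0000)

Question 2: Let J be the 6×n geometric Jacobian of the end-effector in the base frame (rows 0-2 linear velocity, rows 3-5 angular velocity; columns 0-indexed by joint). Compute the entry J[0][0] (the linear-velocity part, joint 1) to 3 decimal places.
-1.000

axis z_0 = ẑ; lever o_n−o_0 = (-1.7321,1.0000,3.0000)
cross product → J_v[:, 0] = (-1.0000,-1.7321,0.0000)
J_ω[:, 0] = z_0
entry J[0][0] = -1.0000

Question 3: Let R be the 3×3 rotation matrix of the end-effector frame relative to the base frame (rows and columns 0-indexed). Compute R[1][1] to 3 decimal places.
End-effector y-axis (col 1 of R) = (0.8660,-0.5000,0.0000)
R[1][1] = -0.5000

-0.500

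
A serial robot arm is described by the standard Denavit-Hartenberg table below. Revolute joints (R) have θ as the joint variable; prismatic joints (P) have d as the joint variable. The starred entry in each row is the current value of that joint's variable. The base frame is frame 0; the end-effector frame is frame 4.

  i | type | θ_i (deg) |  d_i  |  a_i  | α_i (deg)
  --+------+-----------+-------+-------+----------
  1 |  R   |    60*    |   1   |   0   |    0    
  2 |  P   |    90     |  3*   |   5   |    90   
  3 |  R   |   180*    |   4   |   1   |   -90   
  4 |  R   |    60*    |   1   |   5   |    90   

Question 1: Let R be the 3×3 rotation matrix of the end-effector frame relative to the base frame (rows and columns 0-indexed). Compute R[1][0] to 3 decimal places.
-1.000

End-effector x-axis (col 0 of R) = (0.0000,-1.0000,-0.0000)
R[1][0] = -1.0000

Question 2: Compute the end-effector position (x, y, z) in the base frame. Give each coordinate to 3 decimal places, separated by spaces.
after link 1: o_1 = (0.0000, 0.0000, 1.0000)
after link 2: o_2 = (-4.3301, 2.5000, 4.0000)
after link 3: o_3 = (-1.4641, 5.4641, 4.0000)
after link 4: o_4 = (-1.4641, 0.4641, 3.0000)

-1.464 0.464 3.000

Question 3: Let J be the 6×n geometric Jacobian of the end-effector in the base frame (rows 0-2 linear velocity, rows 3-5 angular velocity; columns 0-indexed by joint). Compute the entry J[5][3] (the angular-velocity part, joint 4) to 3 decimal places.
axis z_3 = (0.0000,0.0000,-1.0000); lever o_n−o_3 = (0.0000,-5.0000,-1.0000)
cross product → J_v[:, 3] = (-5.0000,-0.0000,-0.0000)
J_ω[:, 3] = z_3
entry J[5][3] = -1.0000

-1.000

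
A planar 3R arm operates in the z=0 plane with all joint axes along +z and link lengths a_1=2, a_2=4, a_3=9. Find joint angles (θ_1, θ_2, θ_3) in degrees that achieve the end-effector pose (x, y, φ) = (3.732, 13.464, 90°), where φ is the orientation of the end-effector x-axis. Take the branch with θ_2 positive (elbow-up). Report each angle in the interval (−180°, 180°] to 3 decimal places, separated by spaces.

wrist centre = target − a_3·(cos φ, sin φ) = (3.7320, 4.4640)
cos θ_2 = (33.8551−2²−4²)/(2·2·4) = 0.8659; θ_2 = 30.0092° (elbow-up)
β = atan2(4.4640,3.7320) = 50.1037°; ψ = atan2(2.0006,5.4638) = 20.1101°
θ_1 = β − ψ = 29.9935°
θ_3 = φ − θ_1 − θ_2 = 29.9973° (wrapped to (-180°,180°])

29.994 30.009 29.997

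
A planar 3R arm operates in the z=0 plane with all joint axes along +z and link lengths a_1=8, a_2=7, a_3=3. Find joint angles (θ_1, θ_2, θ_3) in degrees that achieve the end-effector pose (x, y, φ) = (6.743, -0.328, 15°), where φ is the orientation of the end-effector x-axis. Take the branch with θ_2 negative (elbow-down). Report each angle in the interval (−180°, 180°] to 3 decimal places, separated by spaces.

wrist centre = target − a_3·(cos φ, sin φ) = (3.8452, -1.1045)
cos θ_2 = (16.0056−8²−7²)/(2·8·7) = -0.8660; θ_2 = -149.9996° (elbow-down)
β = atan2(-1.1045,3.8452) = -16.0256°; ψ = atan2(-3.5000,1.9378) = -61.0283°
θ_1 = β − ψ = 45.0027°
θ_3 = φ − θ_1 − θ_2 = 119.9969° (wrapped to (-180°,180°])

45.003 -150.000 119.997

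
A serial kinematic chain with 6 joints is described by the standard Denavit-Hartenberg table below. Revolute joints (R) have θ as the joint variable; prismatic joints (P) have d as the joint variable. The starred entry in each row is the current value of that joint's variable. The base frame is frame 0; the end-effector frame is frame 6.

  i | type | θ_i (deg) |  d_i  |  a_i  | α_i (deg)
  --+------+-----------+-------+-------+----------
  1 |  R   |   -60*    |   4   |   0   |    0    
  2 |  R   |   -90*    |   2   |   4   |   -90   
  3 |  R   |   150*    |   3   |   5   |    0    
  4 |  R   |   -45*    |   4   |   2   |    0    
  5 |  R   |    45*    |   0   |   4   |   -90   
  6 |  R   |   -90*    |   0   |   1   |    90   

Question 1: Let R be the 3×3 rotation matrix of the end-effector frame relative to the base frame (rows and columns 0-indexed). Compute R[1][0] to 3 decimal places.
-0.866

End-effector x-axis (col 0 of R) = (0.5000,-0.8660,-0.0000)
R[1][0] = -0.8660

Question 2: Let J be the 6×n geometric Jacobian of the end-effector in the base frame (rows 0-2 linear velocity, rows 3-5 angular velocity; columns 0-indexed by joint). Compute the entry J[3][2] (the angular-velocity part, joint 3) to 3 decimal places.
axis z_2 = (0.5000,-0.8660,0.0000); lever o_n−o_2 = (11.1983,-2.7723,-6.4319)
cross product → J_v[:, 2] = (5.5701,3.2159,8.3119)
J_ω[:, 2] = z_2
entry J[3][2] = 0.5000

0.500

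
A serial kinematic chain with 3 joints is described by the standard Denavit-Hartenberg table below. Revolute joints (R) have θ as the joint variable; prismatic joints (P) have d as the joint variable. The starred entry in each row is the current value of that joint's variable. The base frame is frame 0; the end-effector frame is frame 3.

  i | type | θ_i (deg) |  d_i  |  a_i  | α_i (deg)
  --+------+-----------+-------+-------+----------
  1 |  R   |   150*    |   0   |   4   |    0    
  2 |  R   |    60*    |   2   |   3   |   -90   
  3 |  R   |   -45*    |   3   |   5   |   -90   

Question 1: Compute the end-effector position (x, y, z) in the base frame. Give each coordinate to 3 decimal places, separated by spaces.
-7.624 -3.866 5.536

after link 1: o_1 = (-3.4641, 2.0000, 0.0000)
after link 2: o_2 = (-6.0622, 0.5000, 2.0000)
after link 3: o_3 = (-7.6240, -3.8658, 5.5355)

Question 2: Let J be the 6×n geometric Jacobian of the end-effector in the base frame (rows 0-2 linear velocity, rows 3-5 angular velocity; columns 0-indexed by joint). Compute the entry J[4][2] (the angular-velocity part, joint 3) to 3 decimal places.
axis z_2 = (0.5000,-0.8660,0.0000); lever o_n−o_2 = (-1.5619,-4.3658,3.5355)
cross product → J_v[:, 2] = (-3.0619,-1.7678,-3.5355)
J_ω[:, 2] = z_2
entry J[4][2] = -0.8660

-0.866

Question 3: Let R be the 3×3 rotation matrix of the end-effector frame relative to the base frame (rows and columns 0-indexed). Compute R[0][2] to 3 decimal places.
End-effector z-axis (col 2 of R) = (-0.6124,-0.3536,-0.7071)
R[0][2] = -0.6124

-0.612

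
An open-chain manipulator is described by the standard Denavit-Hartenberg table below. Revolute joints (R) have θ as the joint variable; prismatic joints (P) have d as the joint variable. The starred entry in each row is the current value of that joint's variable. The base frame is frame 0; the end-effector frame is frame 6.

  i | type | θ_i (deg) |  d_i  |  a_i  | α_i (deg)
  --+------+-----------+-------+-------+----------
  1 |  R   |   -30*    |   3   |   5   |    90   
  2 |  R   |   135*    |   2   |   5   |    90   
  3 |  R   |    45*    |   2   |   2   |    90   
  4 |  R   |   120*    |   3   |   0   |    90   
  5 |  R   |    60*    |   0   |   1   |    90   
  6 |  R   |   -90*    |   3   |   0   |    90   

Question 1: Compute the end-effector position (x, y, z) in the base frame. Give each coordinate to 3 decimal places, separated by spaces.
2.593 -2.243 11.255

after link 1: o_1 = (4.3301, -2.5000, 3.0000)
after link 2: o_2 = (0.2683, -2.4643, 6.5355)
after link 3: o_3 = (-0.0801, -3.8961, 8.9497)
after link 4: o_4 = (-0.3185, -1.3090, 10.4497)
after link 5: o_5 = (0.0745, -0.6247, 11.0639)
after link 6: o_6 = (2.5933, -2.2430, 11.2554)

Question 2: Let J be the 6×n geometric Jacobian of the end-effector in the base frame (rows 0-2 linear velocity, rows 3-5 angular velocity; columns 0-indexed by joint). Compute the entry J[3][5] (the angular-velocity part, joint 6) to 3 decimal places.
0.840

axis z_5 = (0.8396,-0.5394,0.0638); lever o_n−o_5 = (2.5188,-1.6183,0.1915)
cross product → J_v[:, 5] = (-0.0000,-0.0000,0.0000)
J_ω[:, 5] = z_5
entry J[3][5] = 0.8396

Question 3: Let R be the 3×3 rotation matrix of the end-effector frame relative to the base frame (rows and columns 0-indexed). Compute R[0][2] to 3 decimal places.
-0.393

End-effector z-axis (col 2 of R) = (-0.3930,-0.6843,-0.6142)
R[0][2] = -0.3930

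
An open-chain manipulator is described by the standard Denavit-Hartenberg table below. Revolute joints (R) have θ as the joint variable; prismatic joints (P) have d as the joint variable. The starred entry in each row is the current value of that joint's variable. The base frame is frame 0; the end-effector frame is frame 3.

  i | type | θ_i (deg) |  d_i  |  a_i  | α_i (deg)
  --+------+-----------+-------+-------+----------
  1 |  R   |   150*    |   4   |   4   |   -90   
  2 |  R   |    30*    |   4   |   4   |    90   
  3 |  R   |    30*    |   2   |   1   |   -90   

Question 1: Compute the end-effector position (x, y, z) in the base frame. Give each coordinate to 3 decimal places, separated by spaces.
after link 1: o_1 = (-3.4641, 2.0000, 4.0000)
after link 2: o_2 = (-8.4641, 0.2679, 2.0000)
after link 3: o_3 = (-10.2296, 0.7099, 3.2990)

-10.230 0.710 3.299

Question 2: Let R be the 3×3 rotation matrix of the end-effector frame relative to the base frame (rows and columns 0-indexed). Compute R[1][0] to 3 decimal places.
-0.058

End-effector x-axis (col 0 of R) = (-0.8995,-0.0580,-0.4330)
R[1][0] = -0.0580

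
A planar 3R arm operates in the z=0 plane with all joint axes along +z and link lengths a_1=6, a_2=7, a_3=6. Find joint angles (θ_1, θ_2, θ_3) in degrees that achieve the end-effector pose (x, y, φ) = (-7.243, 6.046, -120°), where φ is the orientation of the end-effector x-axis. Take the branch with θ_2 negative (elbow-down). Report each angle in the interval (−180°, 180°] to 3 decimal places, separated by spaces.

135.007 -45.008 150.001

wrist centre = target − a_3·(cos φ, sin φ) = (-4.2430, 11.2422)
cos θ_2 = (144.3890−6²−7²)/(2·6·7) = 0.7070; θ_2 = -45.0076° (elbow-down)
β = atan2(11.2422,-4.2430) = 110.6775°; ψ = atan2(-4.9504,10.9491) = -24.3291°
θ_1 = β − ψ = 135.0066°
θ_3 = φ − θ_1 − θ_2 = 150.0011° (wrapped to (-180°,180°])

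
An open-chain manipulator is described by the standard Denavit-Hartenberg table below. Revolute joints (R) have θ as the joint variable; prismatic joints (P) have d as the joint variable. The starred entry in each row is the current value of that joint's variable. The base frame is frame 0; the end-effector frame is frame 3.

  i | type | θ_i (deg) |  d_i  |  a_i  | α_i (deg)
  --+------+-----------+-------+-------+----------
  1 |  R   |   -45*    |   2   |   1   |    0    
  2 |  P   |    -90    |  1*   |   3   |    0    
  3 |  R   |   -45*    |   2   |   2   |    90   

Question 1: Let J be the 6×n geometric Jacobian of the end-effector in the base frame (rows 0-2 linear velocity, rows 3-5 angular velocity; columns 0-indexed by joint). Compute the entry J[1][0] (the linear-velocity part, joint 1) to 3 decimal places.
axis z_0 = ẑ; lever o_n−o_0 = (-3.4142,-2.8284,5.0000)
cross product → J_v[:, 0] = (2.8284,-3.4142,0.0000)
J_ω[:, 0] = z_0
entry J[1][0] = -3.4142

-3.414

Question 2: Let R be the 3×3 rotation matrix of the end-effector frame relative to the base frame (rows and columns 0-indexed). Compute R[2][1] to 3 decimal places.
1.000

End-effector y-axis (col 1 of R) = (0.0000,-0.0000,1.0000)
R[2][1] = 1.0000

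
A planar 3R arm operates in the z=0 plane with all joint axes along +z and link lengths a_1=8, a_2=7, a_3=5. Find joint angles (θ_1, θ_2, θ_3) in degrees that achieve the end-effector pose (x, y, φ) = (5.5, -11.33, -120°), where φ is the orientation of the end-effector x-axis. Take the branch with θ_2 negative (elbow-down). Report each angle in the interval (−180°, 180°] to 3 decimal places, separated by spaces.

wrist centre = target − a_3·(cos φ, sin φ) = (8.0000, -6.9999)
cos θ_2 = (112.9982−8²−7²)/(2·8·7) = -0.0000; θ_2 = -90.0009° (elbow-down)
β = atan2(-6.9999,8.0000) = -41.1854°; ψ = atan2(-7.0000,7.9999) = -41.1863°
θ_1 = β − ψ = 0.0009°
θ_3 = φ − θ_1 − θ_2 = -30.0000° (wrapped to (-180°,180°])

0.001 -90.001 -30.000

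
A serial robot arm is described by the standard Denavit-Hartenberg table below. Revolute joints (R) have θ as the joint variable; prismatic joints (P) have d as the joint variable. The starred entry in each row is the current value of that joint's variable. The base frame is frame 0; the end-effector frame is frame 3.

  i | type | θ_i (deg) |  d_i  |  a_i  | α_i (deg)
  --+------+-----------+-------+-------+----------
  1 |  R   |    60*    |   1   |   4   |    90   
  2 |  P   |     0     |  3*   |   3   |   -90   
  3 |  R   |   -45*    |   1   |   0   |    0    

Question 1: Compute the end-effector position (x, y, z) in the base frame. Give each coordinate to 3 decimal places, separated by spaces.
6.098 4.562 2.000

after link 1: o_1 = (2.0000, 3.4641, 1.0000)
after link 2: o_2 = (6.0981, 4.5622, 1.0000)
after link 3: o_3 = (6.0981, 4.5622, 2.0000)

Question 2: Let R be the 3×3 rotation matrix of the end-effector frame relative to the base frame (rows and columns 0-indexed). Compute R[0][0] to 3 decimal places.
End-effector x-axis (col 0 of R) = (0.9659,0.2588,0.0000)
R[0][0] = 0.9659

0.966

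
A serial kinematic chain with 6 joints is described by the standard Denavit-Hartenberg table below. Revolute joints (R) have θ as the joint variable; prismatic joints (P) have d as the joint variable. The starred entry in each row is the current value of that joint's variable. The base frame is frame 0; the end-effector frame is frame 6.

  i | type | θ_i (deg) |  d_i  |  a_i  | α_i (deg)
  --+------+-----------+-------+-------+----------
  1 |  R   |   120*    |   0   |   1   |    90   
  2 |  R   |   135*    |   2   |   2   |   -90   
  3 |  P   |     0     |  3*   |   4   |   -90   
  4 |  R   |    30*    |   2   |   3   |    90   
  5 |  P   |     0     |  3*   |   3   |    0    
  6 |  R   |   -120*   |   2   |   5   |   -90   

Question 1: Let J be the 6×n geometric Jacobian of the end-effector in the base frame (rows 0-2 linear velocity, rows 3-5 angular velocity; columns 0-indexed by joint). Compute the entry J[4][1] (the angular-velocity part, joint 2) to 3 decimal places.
axis z_1 = (0.8660,0.5000,0.0000); lever o_n−o_1 = (9.7997,-8.3134,4.2080)
cross product → J_v[:, 1] = (2.1040,-3.6442,-12.0995)
J_ω[:, 1] = z_1
entry J[4][1] = 0.5000

0.500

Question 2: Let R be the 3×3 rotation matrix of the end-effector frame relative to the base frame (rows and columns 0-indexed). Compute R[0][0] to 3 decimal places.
End-effector x-axis (col 0 of R) = (0.6853,0.5451,-0.4830)
R[0][0] = 0.6853

0.685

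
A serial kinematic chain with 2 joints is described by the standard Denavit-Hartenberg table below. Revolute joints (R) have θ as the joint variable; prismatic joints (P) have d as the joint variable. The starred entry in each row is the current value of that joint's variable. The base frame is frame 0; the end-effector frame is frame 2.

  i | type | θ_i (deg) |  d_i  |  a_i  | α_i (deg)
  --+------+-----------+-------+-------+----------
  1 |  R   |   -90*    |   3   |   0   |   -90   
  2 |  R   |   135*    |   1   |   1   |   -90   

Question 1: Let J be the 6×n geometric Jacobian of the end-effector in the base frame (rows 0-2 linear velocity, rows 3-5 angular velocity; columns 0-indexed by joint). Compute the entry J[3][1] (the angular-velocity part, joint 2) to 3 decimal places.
axis z_1 = (1.0000,0.0000,0.0000); lever o_n−o_1 = (1.0000,0.7071,-0.7071)
cross product → J_v[:, 1] = (-0.0000,0.7071,0.7071)
J_ω[:, 1] = z_1
entry J[3][1] = 1.0000

1.000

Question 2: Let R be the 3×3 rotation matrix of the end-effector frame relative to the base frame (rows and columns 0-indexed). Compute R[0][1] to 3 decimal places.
-1.000

End-effector y-axis (col 1 of R) = (-1.0000,-0.0000,-0.0000)
R[0][1] = -1.0000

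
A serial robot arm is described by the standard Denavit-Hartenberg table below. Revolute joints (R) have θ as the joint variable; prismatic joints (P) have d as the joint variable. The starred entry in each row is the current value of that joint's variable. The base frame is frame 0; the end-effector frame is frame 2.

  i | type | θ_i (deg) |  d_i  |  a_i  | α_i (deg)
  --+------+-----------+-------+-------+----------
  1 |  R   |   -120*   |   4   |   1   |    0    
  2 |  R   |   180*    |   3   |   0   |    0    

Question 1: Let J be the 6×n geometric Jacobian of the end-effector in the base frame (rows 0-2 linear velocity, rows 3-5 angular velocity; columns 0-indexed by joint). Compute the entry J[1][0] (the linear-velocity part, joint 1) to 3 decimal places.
axis z_0 = ẑ; lever o_n−o_0 = (-0.5000,-0.8660,7.0000)
cross product → J_v[:, 0] = (0.8660,-0.5000,0.0000)
J_ω[:, 0] = z_0
entry J[1][0] = -0.5000

-0.500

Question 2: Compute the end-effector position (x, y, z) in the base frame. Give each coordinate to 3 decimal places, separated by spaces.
after link 1: o_1 = (-0.5000, -0.8660, 4.0000)
after link 2: o_2 = (-0.5000, -0.8660, 7.0000)

-0.500 -0.866 7.000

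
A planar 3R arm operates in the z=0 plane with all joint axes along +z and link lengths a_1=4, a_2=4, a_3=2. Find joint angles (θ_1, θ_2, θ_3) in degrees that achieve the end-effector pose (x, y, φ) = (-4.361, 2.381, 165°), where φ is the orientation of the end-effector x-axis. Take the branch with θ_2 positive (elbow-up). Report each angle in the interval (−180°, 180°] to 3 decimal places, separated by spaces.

75.009 134.999 -45.008

wrist centre = target − a_3·(cos φ, sin φ) = (-2.4291, 1.8634)
cos θ_2 = (9.3729−4²−4²)/(2·4·4) = -0.7071; θ_2 = 134.9992° (elbow-up)
β = atan2(1.8634,-2.4291) = 142.5087°; ψ = atan2(2.8285,1.1716) = 67.4996°
θ_1 = β − ψ = 75.0091°
θ_3 = φ − θ_1 − θ_2 = -45.0084° (wrapped to (-180°,180°])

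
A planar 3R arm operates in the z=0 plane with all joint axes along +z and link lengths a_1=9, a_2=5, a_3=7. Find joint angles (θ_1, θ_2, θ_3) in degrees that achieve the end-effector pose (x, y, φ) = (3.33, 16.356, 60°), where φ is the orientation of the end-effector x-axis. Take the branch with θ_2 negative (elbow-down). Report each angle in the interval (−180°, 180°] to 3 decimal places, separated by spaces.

wrist centre = target − a_3·(cos φ, sin φ) = (-0.1700, 10.2938)
cos θ_2 = (105.9917−9²−5²)/(2·9·5) = -0.0001; θ_2 = -90.0053° (elbow-down)
β = atan2(10.2938,-0.1700) = 90.9461°; ψ = atan2(-5.0000,8.9995) = -29.0559°
θ_1 = β − ψ = 120.0020°
θ_3 = φ − θ_1 − θ_2 = 30.0033° (wrapped to (-180°,180°])

120.002 -90.005 30.003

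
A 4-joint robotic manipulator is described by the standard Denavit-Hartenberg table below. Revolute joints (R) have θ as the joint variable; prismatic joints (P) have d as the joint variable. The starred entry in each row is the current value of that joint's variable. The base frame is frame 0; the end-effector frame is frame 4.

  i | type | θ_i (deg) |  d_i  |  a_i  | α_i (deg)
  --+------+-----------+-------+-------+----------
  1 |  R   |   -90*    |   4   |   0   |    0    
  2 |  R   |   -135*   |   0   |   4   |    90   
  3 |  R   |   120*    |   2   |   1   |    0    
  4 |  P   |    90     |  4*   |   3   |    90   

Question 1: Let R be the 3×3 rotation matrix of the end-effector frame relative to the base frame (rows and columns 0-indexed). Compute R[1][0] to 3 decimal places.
End-effector x-axis (col 0 of R) = (0.6124,-0.6124,-0.5000)
R[1][0] = -0.6124

-0.612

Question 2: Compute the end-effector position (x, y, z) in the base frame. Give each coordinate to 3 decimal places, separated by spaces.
after link 1: o_1 = (0.0000, 0.0000, 4.0000)
after link 2: o_2 = (-2.8284, 2.8284, 4.0000)
after link 3: o_3 = (-1.0607, 3.8891, 4.8660)
after link 4: o_4 = (3.6049, 4.8804, 3.3660)

3.605 4.880 3.366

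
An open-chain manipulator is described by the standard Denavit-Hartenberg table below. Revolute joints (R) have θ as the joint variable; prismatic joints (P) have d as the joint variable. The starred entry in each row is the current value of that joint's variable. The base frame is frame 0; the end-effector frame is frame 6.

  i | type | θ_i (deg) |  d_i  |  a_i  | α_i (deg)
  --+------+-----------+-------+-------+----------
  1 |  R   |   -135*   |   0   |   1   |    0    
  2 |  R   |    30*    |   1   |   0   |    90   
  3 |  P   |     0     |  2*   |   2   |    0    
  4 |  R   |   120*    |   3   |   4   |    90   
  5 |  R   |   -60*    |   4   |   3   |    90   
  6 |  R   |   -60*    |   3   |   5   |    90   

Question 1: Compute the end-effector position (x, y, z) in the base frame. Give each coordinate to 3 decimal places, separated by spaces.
0.607 -0.685 4.431

after link 1: o_1 = (-0.7071, -0.7071, 0.0000)
after link 2: o_2 = (-0.7071, -0.7071, 1.0000)
after link 3: o_3 = (-3.1566, -2.1213, 1.0000)
after link 4: o_4 = (-5.5367, 0.5870, 4.4641)
after link 5: o_5 = (-3.7296, -2.7071, 7.7631)
after link 6: o_6 = (0.6066, -0.6845, 4.4306)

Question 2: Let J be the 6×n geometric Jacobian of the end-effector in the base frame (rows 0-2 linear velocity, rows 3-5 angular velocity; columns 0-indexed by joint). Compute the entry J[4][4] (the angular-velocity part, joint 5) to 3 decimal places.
-0.837

axis z_4 = (-0.2241,-0.8365,0.5000); lever o_n−o_4 = (6.1434,-1.2715,-0.0335)
cross product → J_v[:, 4] = (0.6638,3.0642,5.4240)
J_ω[:, 4] = z_4
entry J[4][4] = -0.8365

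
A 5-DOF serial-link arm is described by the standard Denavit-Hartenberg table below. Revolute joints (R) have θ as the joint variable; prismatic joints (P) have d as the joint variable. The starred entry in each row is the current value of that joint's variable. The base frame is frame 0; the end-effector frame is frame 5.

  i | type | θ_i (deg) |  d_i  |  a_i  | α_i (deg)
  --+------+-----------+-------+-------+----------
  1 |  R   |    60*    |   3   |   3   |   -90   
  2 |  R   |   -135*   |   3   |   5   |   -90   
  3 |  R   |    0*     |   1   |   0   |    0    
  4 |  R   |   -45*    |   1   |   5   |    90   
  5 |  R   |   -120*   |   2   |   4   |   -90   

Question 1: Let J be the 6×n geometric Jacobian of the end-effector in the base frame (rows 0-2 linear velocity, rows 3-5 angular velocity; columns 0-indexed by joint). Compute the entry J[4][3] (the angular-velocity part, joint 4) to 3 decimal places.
0.612

axis z_3 = (0.3536,0.6124,0.7071); lever o_n−o_3 = (-4.1831,-0.1742,-1.2424)
cross product → J_v[:, 3] = (-0.6376,-2.5186,2.5000)
J_ω[:, 3] = z_3
entry J[4][3] = 0.6124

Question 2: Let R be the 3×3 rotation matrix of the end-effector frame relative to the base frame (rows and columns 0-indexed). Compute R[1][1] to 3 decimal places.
End-effector y-axis (col 1 of R) = (0.3624,-0.7866,0.5000)
R[1][1] = -0.7866

-0.787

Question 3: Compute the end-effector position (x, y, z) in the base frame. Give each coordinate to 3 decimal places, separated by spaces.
-6.695 1.474 6.000

after link 1: o_1 = (1.5000, 2.5981, 3.0000)
after link 2: o_2 = (-2.8658, 1.0362, 6.5355)
after link 3: o_3 = (-2.5123, 1.6486, 7.2426)
after link 4: o_4 = (-6.4706, 1.8637, 10.4497)
after link 5: o_5 = (-6.6953, 1.4744, 6.0003)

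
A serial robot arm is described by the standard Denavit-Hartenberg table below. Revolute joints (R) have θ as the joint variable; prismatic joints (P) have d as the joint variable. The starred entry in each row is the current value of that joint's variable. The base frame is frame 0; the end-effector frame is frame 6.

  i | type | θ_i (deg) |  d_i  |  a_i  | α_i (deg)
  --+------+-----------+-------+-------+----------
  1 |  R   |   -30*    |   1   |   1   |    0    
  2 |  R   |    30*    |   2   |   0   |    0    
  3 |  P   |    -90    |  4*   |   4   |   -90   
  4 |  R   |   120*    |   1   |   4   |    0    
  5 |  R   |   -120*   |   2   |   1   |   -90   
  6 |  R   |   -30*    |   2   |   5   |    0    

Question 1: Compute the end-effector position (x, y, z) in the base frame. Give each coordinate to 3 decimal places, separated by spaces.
6.366 -7.830 1.536

after link 1: o_1 = (0.8660, -0.5000, 1.0000)
after link 2: o_2 = (0.8660, -0.5000, 3.0000)
after link 3: o_3 = (0.8660, -4.5000, 7.0000)
after link 4: o_4 = (1.8660, -2.5000, 3.5359)
after link 5: o_5 = (3.8660, -3.5000, 3.5359)
after link 6: o_6 = (6.3660, -7.8301, 1.5359)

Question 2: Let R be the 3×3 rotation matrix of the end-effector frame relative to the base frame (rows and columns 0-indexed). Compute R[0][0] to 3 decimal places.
End-effector x-axis (col 0 of R) = (0.5000,-0.8660,0.0000)
R[0][0] = 0.5000

0.500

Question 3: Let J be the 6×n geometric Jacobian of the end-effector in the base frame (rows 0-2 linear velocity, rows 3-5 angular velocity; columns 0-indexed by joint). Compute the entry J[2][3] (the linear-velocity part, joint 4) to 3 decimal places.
-3.330

axis z_3 = (1.0000,0.0000,0.0000); lever o_n−o_3 = (5.5000,-3.3301,-5.4641)
cross product → J_v[:, 3] = (-0.0000,5.4641,-3.3301)
J_ω[:, 3] = z_3
entry J[2][3] = -3.3301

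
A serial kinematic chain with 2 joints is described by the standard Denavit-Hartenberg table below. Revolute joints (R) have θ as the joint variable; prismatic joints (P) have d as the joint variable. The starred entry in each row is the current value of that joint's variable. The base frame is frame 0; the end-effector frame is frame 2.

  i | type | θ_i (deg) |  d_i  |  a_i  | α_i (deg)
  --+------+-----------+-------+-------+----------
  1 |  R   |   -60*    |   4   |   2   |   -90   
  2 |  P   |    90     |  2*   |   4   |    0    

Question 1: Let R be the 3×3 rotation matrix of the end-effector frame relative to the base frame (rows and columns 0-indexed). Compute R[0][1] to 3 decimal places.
End-effector y-axis (col 1 of R) = (-0.5000,0.8660,-0.0000)
R[0][1] = -0.5000

-0.500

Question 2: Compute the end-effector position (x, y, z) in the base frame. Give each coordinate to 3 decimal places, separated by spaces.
2.732 -0.732 0.000

after link 1: o_1 = (1.0000, -1.7321, 4.0000)
after link 2: o_2 = (2.7321, -0.7321, 0.0000)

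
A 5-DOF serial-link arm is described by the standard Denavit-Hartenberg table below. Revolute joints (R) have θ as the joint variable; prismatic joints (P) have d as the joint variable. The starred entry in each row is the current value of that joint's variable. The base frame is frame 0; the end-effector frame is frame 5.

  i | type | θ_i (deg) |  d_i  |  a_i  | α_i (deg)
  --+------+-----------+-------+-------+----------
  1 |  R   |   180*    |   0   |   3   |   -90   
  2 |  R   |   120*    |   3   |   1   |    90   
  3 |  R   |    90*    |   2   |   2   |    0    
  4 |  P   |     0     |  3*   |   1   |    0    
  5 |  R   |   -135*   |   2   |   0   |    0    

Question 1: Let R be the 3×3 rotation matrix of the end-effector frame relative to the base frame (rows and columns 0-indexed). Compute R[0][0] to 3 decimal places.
End-effector x-axis (col 0 of R) = (0.3536,0.7071,-0.6124)
R[0][0] = 0.3536

0.354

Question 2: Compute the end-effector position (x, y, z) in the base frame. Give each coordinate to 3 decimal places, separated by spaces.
after link 1: o_1 = (-3.0000, 0.0000, 0.0000)
after link 2: o_2 = (-2.5000, -3.0000, -0.8660)
after link 3: o_3 = (-4.2321, -5.0000, -1.8660)
after link 4: o_4 = (-6.8301, -6.0000, -3.3660)
after link 5: o_5 = (-8.5622, -6.0000, -4.3660)

-8.562 -6.000 -4.366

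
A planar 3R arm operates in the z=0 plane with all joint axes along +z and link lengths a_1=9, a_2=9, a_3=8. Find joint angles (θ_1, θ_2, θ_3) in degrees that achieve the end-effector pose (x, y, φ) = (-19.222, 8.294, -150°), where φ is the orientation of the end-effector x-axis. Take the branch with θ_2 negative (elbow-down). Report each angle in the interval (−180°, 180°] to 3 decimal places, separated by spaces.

wrist centre = target − a_3·(cos φ, sin φ) = (-12.2938, 12.2940)
cos θ_2 = (302.2799−9²−9²)/(2·9·9) = 0.8659; θ_2 = -30.0115° (elbow-down)
β = atan2(12.2940,-12.2938) = 134.9995°; ψ = atan2(-4.5016,16.7933) = -15.0057°
θ_1 = β − ψ = 150.0053°
θ_3 = φ − θ_1 − θ_2 = 90.0062° (wrapped to (-180°,180°])

150.005 -30.011 90.006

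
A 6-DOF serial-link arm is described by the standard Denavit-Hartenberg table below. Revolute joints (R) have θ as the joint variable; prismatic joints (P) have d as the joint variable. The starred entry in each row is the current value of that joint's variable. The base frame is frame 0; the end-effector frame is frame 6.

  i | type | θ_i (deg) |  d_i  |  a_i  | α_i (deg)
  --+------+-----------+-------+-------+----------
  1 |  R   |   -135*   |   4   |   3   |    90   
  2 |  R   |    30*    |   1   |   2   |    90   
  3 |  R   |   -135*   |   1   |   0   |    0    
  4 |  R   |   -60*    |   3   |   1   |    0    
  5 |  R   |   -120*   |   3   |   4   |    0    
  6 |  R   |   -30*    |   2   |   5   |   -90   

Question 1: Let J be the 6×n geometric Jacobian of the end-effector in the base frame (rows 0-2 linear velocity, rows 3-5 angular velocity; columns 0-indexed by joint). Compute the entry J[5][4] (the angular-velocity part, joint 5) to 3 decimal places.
axis z_4 = (-0.3536,-0.3536,-0.8660); lever o_n−o_4 = (-9.3724,-3.5423,-0.5011)
cross product → J_v[:, 4] = (-2.8905,7.9396,-2.0613)
J_ω[:, 4] = z_4
entry J[5][4] = -0.8660

-0.866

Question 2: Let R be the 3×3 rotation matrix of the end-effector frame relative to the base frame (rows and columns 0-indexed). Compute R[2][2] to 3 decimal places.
-0.129

End-effector z-axis (col 2 of R) = (-0.5245,0.8415,-0.1294)
R[2][2] = -0.1294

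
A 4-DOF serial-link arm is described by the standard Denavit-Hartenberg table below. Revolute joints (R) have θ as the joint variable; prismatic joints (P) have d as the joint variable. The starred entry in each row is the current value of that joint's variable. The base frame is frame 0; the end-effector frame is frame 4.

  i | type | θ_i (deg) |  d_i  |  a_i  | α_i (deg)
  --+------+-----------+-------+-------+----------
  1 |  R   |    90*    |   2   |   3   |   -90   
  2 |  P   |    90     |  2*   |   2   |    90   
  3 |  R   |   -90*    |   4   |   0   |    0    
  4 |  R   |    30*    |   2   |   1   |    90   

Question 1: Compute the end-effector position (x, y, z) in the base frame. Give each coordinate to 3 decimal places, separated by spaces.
after link 1: o_1 = (0.0000, 3.0000, 2.0000)
after link 2: o_2 = (-2.0000, 3.0000, 0.0000)
after link 3: o_3 = (-2.0000, 7.0000, 0.0000)
after link 4: o_4 = (-1.1340, 9.0000, -0.5000)

-1.134 9.000 -0.500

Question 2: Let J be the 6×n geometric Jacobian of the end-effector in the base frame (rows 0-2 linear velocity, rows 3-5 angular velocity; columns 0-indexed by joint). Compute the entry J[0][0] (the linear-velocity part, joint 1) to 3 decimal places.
-9.000

axis z_0 = ẑ; lever o_n−o_0 = (-1.1340,9.0000,-0.5000)
cross product → J_v[:, 0] = (-9.0000,-1.1340,0.0000)
J_ω[:, 0] = z_0
entry J[0][0] = -9.0000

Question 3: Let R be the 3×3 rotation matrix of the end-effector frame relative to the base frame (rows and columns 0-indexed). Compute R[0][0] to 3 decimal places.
End-effector x-axis (col 0 of R) = (0.8660,0.0000,-0.5000)
R[0][0] = 0.8660

0.866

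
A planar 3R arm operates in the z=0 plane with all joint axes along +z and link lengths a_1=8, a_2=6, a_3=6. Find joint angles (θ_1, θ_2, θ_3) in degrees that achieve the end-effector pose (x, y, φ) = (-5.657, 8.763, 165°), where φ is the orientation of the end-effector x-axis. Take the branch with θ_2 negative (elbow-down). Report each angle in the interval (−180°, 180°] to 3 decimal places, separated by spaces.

wrist centre = target − a_3·(cos φ, sin φ) = (0.1386, 7.2101)
cos θ_2 = (52.0045−8²−6²)/(2·8·6) = -0.5000; θ_2 = -119.9969° (elbow-down)
β = atan2(7.2101,0.1386) = 88.8991°; ψ = atan2(-5.1963,5.0003) = -46.1014°
θ_1 = β − ψ = 135.0005°
θ_3 = φ − θ_1 − θ_2 = 149.9964° (wrapped to (-180°,180°])

135.000 -119.997 149.996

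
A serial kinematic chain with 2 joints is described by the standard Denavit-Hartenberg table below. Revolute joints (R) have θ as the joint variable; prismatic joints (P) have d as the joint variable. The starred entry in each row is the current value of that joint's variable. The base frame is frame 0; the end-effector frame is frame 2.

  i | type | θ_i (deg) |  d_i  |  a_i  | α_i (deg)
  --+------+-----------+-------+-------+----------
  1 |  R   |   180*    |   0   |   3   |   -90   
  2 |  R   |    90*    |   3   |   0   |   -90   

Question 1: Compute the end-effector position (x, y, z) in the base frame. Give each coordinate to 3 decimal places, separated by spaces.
after link 1: o_1 = (-3.0000, 0.0000, 0.0000)
after link 2: o_2 = (-3.0000, -3.0000, 0.0000)

-3.000 -3.000 0.000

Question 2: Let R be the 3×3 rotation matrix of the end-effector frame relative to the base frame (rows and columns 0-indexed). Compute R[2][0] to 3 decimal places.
-1.000

End-effector x-axis (col 0 of R) = (-0.0000,-0.0000,-1.0000)
R[2][0] = -1.0000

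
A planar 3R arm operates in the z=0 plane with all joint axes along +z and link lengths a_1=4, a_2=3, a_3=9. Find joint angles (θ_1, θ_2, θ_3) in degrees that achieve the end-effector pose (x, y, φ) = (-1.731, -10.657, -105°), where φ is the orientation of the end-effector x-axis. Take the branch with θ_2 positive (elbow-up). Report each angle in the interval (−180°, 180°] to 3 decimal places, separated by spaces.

wrist centre = target − a_3·(cos φ, sin φ) = (0.5984, -1.9637)
cos θ_2 = (4.2140−4²−3²)/(2·4·3) = -0.8661; θ_2 = 150.0065° (elbow-up)
β = atan2(-1.9637,0.5984) = -73.0529°; ψ = atan2(1.4997,1.4018) = 46.9336°
θ_1 = β − ψ = -119.9865°
θ_3 = φ − θ_1 − θ_2 = -135.0200° (wrapped to (-180°,180°])

-119.986 150.006 -135.020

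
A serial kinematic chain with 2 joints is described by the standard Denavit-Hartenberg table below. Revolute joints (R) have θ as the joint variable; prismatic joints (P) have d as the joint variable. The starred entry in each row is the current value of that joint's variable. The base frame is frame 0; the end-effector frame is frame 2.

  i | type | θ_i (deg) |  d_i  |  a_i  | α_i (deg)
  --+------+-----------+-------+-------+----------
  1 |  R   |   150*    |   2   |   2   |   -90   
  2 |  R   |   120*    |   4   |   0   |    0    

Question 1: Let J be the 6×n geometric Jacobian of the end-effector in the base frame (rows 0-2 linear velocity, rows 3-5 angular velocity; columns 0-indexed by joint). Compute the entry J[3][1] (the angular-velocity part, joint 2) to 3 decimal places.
axis z_1 = (-0.5000,-0.8660,0.0000); lever o_n−o_1 = (-2.0000,-3.4641,0.0000)
cross product → J_v[:, 1] = (-0.0000,0.0000,0.0000)
J_ω[:, 1] = z_1
entry J[3][1] = -0.5000

-0.500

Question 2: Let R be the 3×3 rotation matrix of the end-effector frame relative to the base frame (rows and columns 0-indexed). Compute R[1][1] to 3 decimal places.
End-effector y-axis (col 1 of R) = (0.7500,-0.4330,0.5000)
R[1][1] = -0.4330

-0.433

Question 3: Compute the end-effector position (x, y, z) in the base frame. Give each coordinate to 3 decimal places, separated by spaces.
after link 1: o_1 = (-1.7321, 1.0000, 2.0000)
after link 2: o_2 = (-3.7321, -2.4641, 2.0000)

-3.732 -2.464 2.000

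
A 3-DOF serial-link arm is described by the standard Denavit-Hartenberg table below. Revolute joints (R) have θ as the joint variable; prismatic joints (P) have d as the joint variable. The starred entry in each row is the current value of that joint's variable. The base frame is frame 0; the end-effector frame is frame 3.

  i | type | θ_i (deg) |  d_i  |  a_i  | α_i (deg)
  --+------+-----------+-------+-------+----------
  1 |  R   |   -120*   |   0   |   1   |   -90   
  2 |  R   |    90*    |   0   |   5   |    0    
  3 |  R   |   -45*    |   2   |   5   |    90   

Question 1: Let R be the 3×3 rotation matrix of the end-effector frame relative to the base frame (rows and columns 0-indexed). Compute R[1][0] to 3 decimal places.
-0.612

End-effector x-axis (col 0 of R) = (-0.3536,-0.6124,-0.7071)
R[1][0] = -0.6124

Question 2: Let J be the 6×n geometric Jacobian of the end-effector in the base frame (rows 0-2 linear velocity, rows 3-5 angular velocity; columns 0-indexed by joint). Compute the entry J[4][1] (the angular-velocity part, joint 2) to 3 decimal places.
axis z_1 = (0.8660,-0.5000,0.0000); lever o_n−o_1 = (-0.0357,-4.0619,-8.5355)
cross product → J_v[:, 1] = (4.2678,7.3920,-3.5355)
J_ω[:, 1] = z_1
entry J[4][1] = -0.5000

-0.500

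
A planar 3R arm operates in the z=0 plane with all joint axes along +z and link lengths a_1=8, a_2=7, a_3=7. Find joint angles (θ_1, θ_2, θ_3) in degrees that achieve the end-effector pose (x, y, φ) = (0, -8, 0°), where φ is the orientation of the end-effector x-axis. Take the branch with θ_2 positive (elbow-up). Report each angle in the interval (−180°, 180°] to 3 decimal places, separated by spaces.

wrist centre = target − a_3·(cos φ, sin φ) = (-7.0000, -8.0000)
cos θ_2 = (113.0000−8²−7²)/(2·8·7) = 0.0000; θ_2 = 90.0000° (elbow-up)
β = atan2(-8.0000,-7.0000) = -131.1859°; ψ = atan2(7.0000,8.0000) = 41.1859°
θ_1 = β − ψ = -172.3719°
θ_3 = φ − θ_1 − θ_2 = 82.3719° (wrapped to (-180°,180°])

-172.372 90.000 82.372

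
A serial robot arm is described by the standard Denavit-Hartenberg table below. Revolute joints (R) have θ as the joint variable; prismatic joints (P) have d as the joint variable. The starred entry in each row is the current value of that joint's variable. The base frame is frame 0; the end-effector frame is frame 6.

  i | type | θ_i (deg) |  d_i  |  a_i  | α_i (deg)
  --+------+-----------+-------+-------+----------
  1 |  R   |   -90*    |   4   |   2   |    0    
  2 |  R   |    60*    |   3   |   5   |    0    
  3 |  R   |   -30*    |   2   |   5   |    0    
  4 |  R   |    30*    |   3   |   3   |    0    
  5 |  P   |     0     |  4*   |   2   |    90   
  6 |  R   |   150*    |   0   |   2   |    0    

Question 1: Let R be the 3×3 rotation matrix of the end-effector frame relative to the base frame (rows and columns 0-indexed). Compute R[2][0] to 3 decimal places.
0.500

End-effector x-axis (col 0 of R) = (-0.7500,0.4330,0.5000)
R[2][0] = 0.5000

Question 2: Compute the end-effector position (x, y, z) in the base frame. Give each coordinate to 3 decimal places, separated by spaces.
9.660 -10.464 17.000

after link 1: o_1 = (0.0000, -2.0000, 4.0000)
after link 2: o_2 = (4.3301, -4.5000, 7.0000)
after link 3: o_3 = (6.8301, -8.8301, 9.0000)
after link 4: o_4 = (9.4282, -10.3301, 12.0000)
after link 5: o_5 = (11.1603, -11.3301, 16.0000)
after link 6: o_6 = (9.6603, -10.4641, 17.0000)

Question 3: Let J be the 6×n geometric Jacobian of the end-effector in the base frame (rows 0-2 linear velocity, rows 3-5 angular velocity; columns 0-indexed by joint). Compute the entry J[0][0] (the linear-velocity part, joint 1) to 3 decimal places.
10.464

axis z_0 = ẑ; lever o_n−o_0 = (9.6603,-10.4641,17.0000)
cross product → J_v[:, 0] = (10.4641,9.6603,-0.0000)
J_ω[:, 0] = z_0
entry J[0][0] = 10.4641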